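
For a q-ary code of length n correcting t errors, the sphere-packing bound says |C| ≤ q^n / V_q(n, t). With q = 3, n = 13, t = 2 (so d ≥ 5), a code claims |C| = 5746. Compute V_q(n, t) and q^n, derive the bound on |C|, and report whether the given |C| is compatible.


V_q(n, t) = 339, q^n = 1594323, Hamming bound = 4703, |C| = 5746 > bound (violated).

Step 1: Compute V_q(n, t) = Σ_{j=0}^2 C(n, j) (q−1)^j.
  j = 0: C(13,0)·(2)^0 = 1·1 = 1.
  j = 1: C(13,1)·(2)^1 = 13·2 = 26.
  j = 2: C(13,2)·(2)^2 = 78·4 = 312.
  V_q(n, t) = 1 + 26 + 312 = 339.
Step 2: q^n = 3^13 = 1594323.
Step 3: Hamming bound ⌊q^n / V_q(n,t)⌋ = ⌊1594323/339⌋ = 4703.
Step 4: Compare |C| = 5746 to 4703: violated.
The claimed |C| lies above the Hamming bound, so no 3-ary code of length 13 with d ≥ 5 can have 5746 codewords.


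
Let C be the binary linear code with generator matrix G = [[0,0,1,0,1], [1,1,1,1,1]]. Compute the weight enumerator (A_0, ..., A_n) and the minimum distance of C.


Weight distribution: A_0 = 1, A_2 = 1, A_3 = 1, A_5 = 1. Minimum distance d = 2.

Enumerate all 2^2 = 4 messages m ∈ F_2^2.
For each, compute codeword c = mG in F_2^5, then tally its weight.
  m = 00 → c = 00000, weight = 0.
  m = 10 → c = 00101, weight = 2.
  m = 01 → c = 11111, weight = 5.
  m = 11 → c = 11010, weight = 3.
Tally weights:
  weight 0: 1 codewords.
  weight 2: 1 codewords.
  weight 3: 1 codewords.
  weight 5: 1 codewords.
Minimum distance d = smallest w > 0 with A_w > 0 = 2.
Sanity: Σ A_w = 4 = 2^2 = 4 ✓.


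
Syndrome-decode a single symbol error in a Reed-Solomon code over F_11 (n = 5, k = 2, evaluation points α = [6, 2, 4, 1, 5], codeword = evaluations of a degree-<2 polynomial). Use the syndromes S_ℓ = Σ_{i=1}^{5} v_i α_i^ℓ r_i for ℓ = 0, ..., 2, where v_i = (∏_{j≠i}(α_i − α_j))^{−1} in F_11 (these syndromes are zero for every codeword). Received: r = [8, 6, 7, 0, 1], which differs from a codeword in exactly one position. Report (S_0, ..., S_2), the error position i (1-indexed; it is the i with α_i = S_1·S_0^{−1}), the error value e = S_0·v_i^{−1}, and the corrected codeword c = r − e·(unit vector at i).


S = (1, 5, 3), error at position 5, error magnitude e = 10, c = [8, 6, 7, 0, 2].

Step 1: column multipliers v_i = (∏_{j≠i}(α_i − α_j))^{−1} mod 11.
  i = 1 (α = 6): (6−2)(6−4)(6−1)(6−5) = 4·2·5·1 = 40 ≡ 7, so v_1 = 7^{−1} = 8 (mod 11).
  i = 2 (α = 2): (2−6)(2−4)(2−1)(2−5) = (−4)·(−2)·1·(−3) = −24 ≡ 9, so v_2 = 9^{−1} = 5 (mod 11).
  i = 3 (α = 4): (4−6)(4−2)(4−1)(4−5) = (−2)·2·3·(−1) = 12 ≡ 1, so v_3 = 1^{−1} = 1 (mod 11).
  i = 4 (α = 1): (1−6)(1−2)(1−4)(1−5) = (−5)·(−1)·(−3)·(−4) = 60 ≡ 5, so v_4 = 5^{−1} = 9 (mod 11).
  i = 5 (α = 5): (5−6)(5−2)(5−4)(5−1) = (−1)·3·1·4 = −12 ≡ 10, so v_5 = 10^{−1} = 10 (mod 11).
  v = [8, 5, 1, 9, 10].
Step 2: syndromes of r = [8, 6, 7, 0, 1] (all sums mod 11).
  S_0 = Σ v_i r_i = 8·8 + 5·6 + 1·7 + 9·0 + 10·1 = 111 ≡ 1.
  S_1 = Σ v_i α_i r_i = 8·6·8 + 5·2·6 + 1·4·7 + 9·1·0 + 10·5·1 = 522 ≡ 5.
  α_i^2 mod 11 = [3, 4, 5, 1, 3].
  S_2 = Σ v_i α_i^2 r_i = 8·3·8 + 5·4·6 + 1·5·7 + 9·1·0 + 10·3·1 = 377 ≡ 3.
  S = (1, 5, 3) ≠ 0, so r is not a codeword (an error is present).
Step 3: locate the error. For a single error e at position i, S_ℓ = v_i·e·α_i^ℓ, so α_err = S_1/S_0.
  S_0^{−1} = 1^{−1} = 1 (mod 11), so α_err = 5·1 = 5 ≡ 5 = α_5. Error position i = 5.
  Consistency check: S_2/S_1 = 3·9 = 27 ≡ 5 = α_err ✓ (single-error assumption holds).
Step 4: error magnitude e = S_0/v_5 = S_0·∏_{j≠5}(α_5 − α_j) = 1·10 = 10 ≡ 10 (mod 11).
Step 5: correct position 5: c_5 = r_5 − e = 1 − 10 ≡ 2 (mod 11). Hence c = [8, 6, 7, 0, 2].
  Check: interpolating c through the α_i gives m(x) = 5 + 6·x (degree < 2) with m(α_i) = c_i for every i, so c is indeed a codeword.


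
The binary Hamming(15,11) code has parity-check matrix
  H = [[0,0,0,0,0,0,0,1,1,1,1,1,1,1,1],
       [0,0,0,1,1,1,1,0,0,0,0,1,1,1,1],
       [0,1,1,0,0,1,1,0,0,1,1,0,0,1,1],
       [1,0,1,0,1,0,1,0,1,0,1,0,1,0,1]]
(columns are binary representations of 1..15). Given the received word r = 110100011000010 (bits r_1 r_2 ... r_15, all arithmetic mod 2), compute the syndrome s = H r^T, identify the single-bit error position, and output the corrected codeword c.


s = (1, 0, 0, 0)^T, error position = 8, corrected codeword c = 110100001000010

Compute s = H r^T mod 2 one row at a time:
  s_1 = 1 + 1 + 0 + 0 + 0 + 0 + 1 + 0 = 3 ≡ 1 (mod 2).
  s_2 = 1 + 0 + 0 + 0 + 0 + 0 + 1 + 0 = 2 ≡ 0 (mod 2).
  s_3 = 1 + 0 + 0 + 0 + 0 + 0 + 1 + 0 = 2 ≡ 0 (mod 2).
  s_4 = 1 + 0 + 0 + 0 + 1 + 0 + 0 + 0 = 2 ≡ 0 (mod 2).
s = (1, 0, 0, 0)^T — this equals column 8 of H (binary 1000), so error is at position 8.
Correct: flip bit 8 of r = 110100011000010 to get c = 110100001000010.


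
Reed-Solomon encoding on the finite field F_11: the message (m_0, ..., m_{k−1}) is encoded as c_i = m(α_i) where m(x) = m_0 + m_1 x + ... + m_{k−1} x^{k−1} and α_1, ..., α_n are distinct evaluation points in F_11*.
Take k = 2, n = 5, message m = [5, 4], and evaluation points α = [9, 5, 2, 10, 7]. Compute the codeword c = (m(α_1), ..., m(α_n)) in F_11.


c = [8, 3, 2, 1, 0]

Message polynomial: m(x) = 5 + 4·x (mod 11).
For each evaluation point α_i, compute m(α_i) mod 11:
  α_1 = 9: Horner steps 4 → 8, so m(9) = 8.
  α_2 = 5: Horner steps 4 → 3, so m(5) = 3.
  α_3 = 2: Horner steps 4 → 2, so m(2) = 2.
  α_4 = 10: Horner steps 4 → 1, so m(10) = 1.
  α_5 = 7: Horner steps 4 → 0, so m(7) = 0.
Codeword c = [8, 3, 2, 1, 0] ∈ F_11^5.


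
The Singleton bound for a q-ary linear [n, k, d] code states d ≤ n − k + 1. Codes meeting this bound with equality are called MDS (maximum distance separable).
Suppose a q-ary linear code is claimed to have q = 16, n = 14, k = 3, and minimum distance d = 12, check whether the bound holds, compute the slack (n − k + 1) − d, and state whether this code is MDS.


Singleton RHS = n − k + 1 = 12, slack = 0, bound satisfied, MDS.

Singleton bound: d ≤ n − k + 1.
Here n = 14, k = 3, so n − k + 1 = 12.
Given d = 12, check d ≤ 12: YES.
Slack = (n − k + 1) − d = 0.
The code is MDS (slack = 0).
Description: the claimed parameters are [14, 3, 12]_16; such a code would be MDS (meets Singleton bound).


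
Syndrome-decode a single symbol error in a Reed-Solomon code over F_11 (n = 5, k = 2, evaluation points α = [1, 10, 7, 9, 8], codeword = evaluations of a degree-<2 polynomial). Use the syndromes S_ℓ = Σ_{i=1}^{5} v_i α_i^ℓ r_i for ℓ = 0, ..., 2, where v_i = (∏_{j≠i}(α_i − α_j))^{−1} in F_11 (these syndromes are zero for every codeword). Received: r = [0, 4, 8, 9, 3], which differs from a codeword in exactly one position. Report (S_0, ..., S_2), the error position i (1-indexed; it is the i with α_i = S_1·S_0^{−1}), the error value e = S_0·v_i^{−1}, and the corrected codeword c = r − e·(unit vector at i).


S = (5, 5, 5), error at position 1, error magnitude e = 6, c = [5, 4, 8, 9, 3].

Step 1: column multipliers v_i = (∏_{j≠i}(α_i − α_j))^{−1} mod 11.
  i = 1 (α = 1): (1−10)(1−7)(1−9)(1−8) = (−9)·(−6)·(−8)·(−7) = 3024 ≡ 10, so v_1 = 10^{−1} = 10 (mod 11).
  i = 2 (α = 10): (10−1)(10−7)(10−9)(10−8) = 9·3·1·2 = 54 ≡ 10, so v_2 = 10^{−1} = 10 (mod 11).
  i = 3 (α = 7): (7−1)(7−10)(7−9)(7−8) = 6·(−3)·(−2)·(−1) = −36 ≡ 8, so v_3 = 8^{−1} = 7 (mod 11).
  i = 4 (α = 9): (9−1)(9−10)(9−7)(9−8) = 8·(−1)·2·1 = −16 ≡ 6, so v_4 = 6^{−1} = 2 (mod 11).
  i = 5 (α = 8): (8−1)(8−10)(8−7)(8−9) = 7·(−2)·1·(−1) = 14 ≡ 3, so v_5 = 3^{−1} = 4 (mod 11).
  v = [10, 10, 7, 2, 4].
Step 2: syndromes of r = [0, 4, 8, 9, 3] (all sums mod 11).
  S_0 = Σ v_i r_i = 10·0 + 10·4 + 7·8 + 2·9 + 4·3 = 126 ≡ 5.
  S_1 = Σ v_i α_i r_i = 10·1·0 + 10·10·4 + 7·7·8 + 2·9·9 + 4·8·3 = 1050 ≡ 5.
  α_i^2 mod 11 = [1, 1, 5, 4, 9].
  S_2 = Σ v_i α_i^2 r_i = 10·1·0 + 10·1·4 + 7·5·8 + 2·4·9 + 4·9·3 = 500 ≡ 5.
  S = (5, 5, 5) ≠ 0, so r is not a codeword (an error is present).
Step 3: locate the error. For a single error e at position i, S_ℓ = v_i·e·α_i^ℓ, so α_err = S_1/S_0.
  S_0^{−1} = 5^{−1} = 9 (mod 11), so α_err = 5·9 = 45 ≡ 1 = α_1. Error position i = 1.
  Consistency check: S_2/S_1 = 5·9 = 45 ≡ 1 = α_err ✓ (single-error assumption holds).
Step 4: error magnitude e = S_0/v_1 = S_0·∏_{j≠1}(α_1 − α_j) = 5·10 = 50 ≡ 6 (mod 11).
Step 5: correct position 1: c_1 = r_1 − e = 0 − 6 ≡ 5 (mod 11). Hence c = [5, 4, 8, 9, 3].
  Check: interpolating c through the α_i gives m(x) = 10 + 6·x (degree < 2) with m(α_i) = c_i for every i, so c is indeed a codeword.


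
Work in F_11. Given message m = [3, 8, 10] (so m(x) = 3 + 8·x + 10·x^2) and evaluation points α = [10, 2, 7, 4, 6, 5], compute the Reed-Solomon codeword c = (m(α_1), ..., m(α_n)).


c = [5, 4, 10, 8, 4, 7]

Message polynomial: m(x) = 3 + 8·x + 10·x^2 (mod 11).
For each evaluation point α_i, compute m(α_i) mod 11:
  α_1 = 10: Horner steps 10 → 9 → 5, so m(10) = 5.
  α_2 = 2: Horner steps 10 → 6 → 4, so m(2) = 4.
  α_3 = 7: Horner steps 10 → 1 → 10, so m(7) = 10.
  α_4 = 4: Horner steps 10 → 4 → 8, so m(4) = 8.
  α_5 = 6: Horner steps 10 → 2 → 4, so m(6) = 4.
  α_6 = 5: Horner steps 10 → 3 → 7, so m(5) = 7.
Codeword c = [5, 4, 10, 8, 4, 7] ∈ F_11^6.


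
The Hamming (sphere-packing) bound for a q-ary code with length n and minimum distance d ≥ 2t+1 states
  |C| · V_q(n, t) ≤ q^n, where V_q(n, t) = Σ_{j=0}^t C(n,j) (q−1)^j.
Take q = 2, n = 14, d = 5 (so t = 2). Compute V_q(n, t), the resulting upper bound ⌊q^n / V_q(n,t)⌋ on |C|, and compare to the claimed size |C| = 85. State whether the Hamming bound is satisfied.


V_q(n, t) = 106, q^n = 16384, Hamming bound = 154, |C| = 85 ≤ bound (satisfied).

Step 1: Compute V_q(n, t) = Σ_{j=0}^2 C(n, j) (q−1)^j.
  j = 0: C(14,0)·(1)^0 = 1·1 = 1.
  j = 1: C(14,1)·(1)^1 = 14·1 = 14.
  j = 2: C(14,2)·(1)^2 = 91·1 = 91.
  V_q(n, t) = 1 + 14 + 91 = 106.
Step 2: q^n = 2^14 = 16384.
Step 3: Hamming bound ⌊q^n / V_q(n,t)⌋ = ⌊16384/106⌋ = 154.
Step 4: Compare |C| = 85 to 154: satisfied.
The claimed |C| lies below the Hamming bound.


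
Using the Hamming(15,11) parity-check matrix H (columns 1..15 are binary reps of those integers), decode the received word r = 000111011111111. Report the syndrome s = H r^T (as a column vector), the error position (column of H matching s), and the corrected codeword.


s = (0, 1, 1, 1)^T, error position = 7, corrected codeword c = 000111111111111

Compute s = H r^T mod 2 one row at a time:
  s_1 = 1 + 1 + 1 + 1 + 1 + 1 + 1 + 1 = 8 ≡ 0 (mod 2).
  s_2 = 1 + 1 + 1 + 0 + 1 + 1 + 1 + 1 = 7 ≡ 1 (mod 2).
  s_3 = 0 + 0 + 1 + 0 + 1 + 1 + 1 + 1 = 5 ≡ 1 (mod 2).
  s_4 = 0 + 0 + 1 + 0 + 1 + 1 + 1 + 1 = 5 ≡ 1 (mod 2).
s = (0, 1, 1, 1)^T — this equals column 7 of H (binary 0111), so error is at position 7.
Correct: flip bit 7 of r = 000111011111111 to get c = 000111111111111.


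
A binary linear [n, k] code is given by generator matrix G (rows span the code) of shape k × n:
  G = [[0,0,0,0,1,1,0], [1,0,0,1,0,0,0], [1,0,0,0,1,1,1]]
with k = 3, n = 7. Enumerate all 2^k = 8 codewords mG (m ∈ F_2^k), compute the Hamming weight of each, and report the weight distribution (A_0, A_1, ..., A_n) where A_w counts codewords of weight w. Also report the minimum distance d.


Weight distribution: A_0 = 1, A_2 = 4, A_4 = 3. Minimum distance d = 2.

Enumerate all 2^3 = 8 messages m ∈ F_2^3.
For each, compute codeword c = mG in F_2^7, then tally its weight.
  m = 000 → c = 0000000, weight = 0.
  m = 100 → c = 0000110, weight = 2.
  m = 010 → c = 1001000, weight = 2.
  m = 110 → c = 1001110, weight = 4.
  m = 001 → c = 1000111, weight = 4.
  m = 101 → c = 1000001, weight = 2.
  m = 011 → c = 0001111, weight = 4.
  m = 111 → c = 0001001, weight = 2.
Tally weights:
  weight 0: 1 codewords.
  weight 2: 4 codewords.
  weight 4: 3 codewords.
Minimum distance d = smallest w > 0 with A_w > 0 = 2.
Sanity: Σ A_w = 8 = 2^3 = 8 ✓.


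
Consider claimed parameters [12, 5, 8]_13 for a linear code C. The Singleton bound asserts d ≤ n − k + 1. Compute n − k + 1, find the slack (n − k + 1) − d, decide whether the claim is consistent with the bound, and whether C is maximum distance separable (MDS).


Singleton RHS = n − k + 1 = 8, slack = 0, bound satisfied, MDS.

Singleton bound: d ≤ n − k + 1.
Here n = 12, k = 5, so n − k + 1 = 8.
Given d = 8, check d ≤ 8: YES.
Slack = (n − k + 1) − d = 0.
The code is MDS (slack = 0).
Description: the claimed parameters are [12, 5, 8]_13; such a code would be MDS (meets Singleton bound).


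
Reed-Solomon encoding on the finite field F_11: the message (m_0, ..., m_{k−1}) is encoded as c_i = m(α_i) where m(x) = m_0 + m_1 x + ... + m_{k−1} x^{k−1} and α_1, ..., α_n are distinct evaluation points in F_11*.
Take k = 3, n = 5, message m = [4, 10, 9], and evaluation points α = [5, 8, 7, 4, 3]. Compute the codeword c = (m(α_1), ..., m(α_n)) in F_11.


c = [4, 0, 9, 1, 5]

Message polynomial: m(x) = 4 + 10·x + 9·x^2 (mod 11).
For each evaluation point α_i, compute m(α_i) mod 11:
  α_1 = 5: Horner steps 9 → 0 → 4, so m(5) = 4.
  α_2 = 8: Horner steps 9 → 5 → 0, so m(8) = 0.
  α_3 = 7: Horner steps 9 → 7 → 9, so m(7) = 9.
  α_4 = 4: Horner steps 9 → 2 → 1, so m(4) = 1.
  α_5 = 3: Horner steps 9 → 4 → 5, so m(3) = 5.
Codeword c = [4, 0, 9, 1, 5] ∈ F_11^5.


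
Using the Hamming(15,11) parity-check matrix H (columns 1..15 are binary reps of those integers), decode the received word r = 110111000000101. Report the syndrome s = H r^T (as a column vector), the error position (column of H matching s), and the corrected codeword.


s = (0, 1, 1, 0)^T, error position = 6, corrected codeword c = 110110000000101

Compute s = H r^T mod 2 one row at a time:
  s_1 = 0 + 0 + 0 + 0 + 0 + 1 + 0 + 1 = 2 ≡ 0 (mod 2).
  s_2 = 1 + 1 + 1 + 0 + 0 + 1 + 0 + 1 = 5 ≡ 1 (mod 2).
  s_3 = 1 + 0 + 1 + 0 + 0 + 0 + 0 + 1 = 3 ≡ 1 (mod 2).
  s_4 = 1 + 0 + 1 + 0 + 0 + 0 + 1 + 1 = 4 ≡ 0 (mod 2).
s = (0, 1, 1, 0)^T — this equals column 6 of H (binary 0110), so error is at position 6.
Correct: flip bit 6 of r = 110111000000101 to get c = 110110000000101.


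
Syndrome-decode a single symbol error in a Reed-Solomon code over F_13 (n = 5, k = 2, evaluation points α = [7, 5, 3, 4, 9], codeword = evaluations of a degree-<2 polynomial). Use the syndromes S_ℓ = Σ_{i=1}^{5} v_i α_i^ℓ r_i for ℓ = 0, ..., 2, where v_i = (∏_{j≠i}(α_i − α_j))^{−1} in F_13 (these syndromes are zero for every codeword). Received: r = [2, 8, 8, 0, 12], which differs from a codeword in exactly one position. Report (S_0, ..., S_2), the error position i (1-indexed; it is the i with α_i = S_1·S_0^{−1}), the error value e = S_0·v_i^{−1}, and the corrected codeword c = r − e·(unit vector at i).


S = (1, 5, 12), error at position 2, error magnitude e = 3, c = [2, 5, 8, 0, 12].

Step 1: column multipliers v_i = (∏_{j≠i}(α_i − α_j))^{−1} mod 13.
  i = 1 (α = 7): (7−5)(7−3)(7−4)(7−9) = 2·4·3·(−2) = −48 ≡ 4, so v_1 = 4^{−1} = 10 (mod 13).
  i = 2 (α = 5): (5−7)(5−3)(5−4)(5−9) = (−2)·2·1·(−4) = 16 ≡ 3, so v_2 = 3^{−1} = 9 (mod 13).
  i = 3 (α = 3): (3−7)(3−5)(3−4)(3−9) = (−4)·(−2)·(−1)·(−6) = 48 ≡ 9, so v_3 = 9^{−1} = 3 (mod 13).
  i = 4 (α = 4): (4−7)(4−5)(4−3)(4−9) = (−3)·(−1)·1·(−5) = −15 ≡ 11, so v_4 = 11^{−1} = 6 (mod 13).
  i = 5 (α = 9): (9−7)(9−5)(9−3)(9−4) = 2·4·6·5 = 240 ≡ 6, so v_5 = 6^{−1} = 11 (mod 13).
  v = [10, 9, 3, 6, 11].
Step 2: syndromes of r = [2, 8, 8, 0, 12] (all sums mod 13).
  S_0 = Σ v_i r_i = 10·2 + 9·8 + 3·8 + 6·0 + 11·12 = 248 ≡ 1.
  S_1 = Σ v_i α_i r_i = 10·7·2 + 9·5·8 + 3·3·8 + 6·4·0 + 11·9·12 = 1760 ≡ 5.
  α_i^2 mod 13 = [10, 12, 9, 3, 3].
  S_2 = Σ v_i α_i^2 r_i = 10·10·2 + 9·12·8 + 3·9·8 + 6·3·0 + 11·3·12 = 1676 ≡ 12.
  S = (1, 5, 12) ≠ 0, so r is not a codeword (an error is present).
Step 3: locate the error. For a single error e at position i, S_ℓ = v_i·e·α_i^ℓ, so α_err = S_1/S_0.
  S_0^{−1} = 1^{−1} = 1 (mod 13), so α_err = 5·1 = 5 ≡ 5 = α_2. Error position i = 2.
  Consistency check: S_2/S_1 = 12·8 = 96 ≡ 5 = α_err ✓ (single-error assumption holds).
Step 4: error magnitude e = S_0/v_2 = S_0·∏_{j≠2}(α_2 − α_j) = 1·3 = 3 ≡ 3 (mod 13).
Step 5: correct position 2: c_2 = r_2 − e = 8 − 3 ≡ 5 (mod 13). Hence c = [2, 5, 8, 0, 12].
  Check: interpolating c through the α_i gives m(x) = 6 + 5·x (degree < 2) with m(α_i) = c_i for every i, so c is indeed a codeword.


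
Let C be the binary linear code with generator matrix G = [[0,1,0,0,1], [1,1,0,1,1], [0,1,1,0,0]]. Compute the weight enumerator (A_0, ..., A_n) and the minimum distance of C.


Weight distribution: A_0 = 1, A_2 = 4, A_4 = 3. Minimum distance d = 2.

Enumerate all 2^3 = 8 messages m ∈ F_2^3.
For each, compute codeword c = mG in F_2^5, then tally its weight.
  m = 000 → c = 00000, weight = 0.
  m = 100 → c = 01001, weight = 2.
  m = 010 → c = 11011, weight = 4.
  m = 110 → c = 10010, weight = 2.
  m = 001 → c = 01100, weight = 2.
  m = 101 → c = 00101, weight = 2.
  m = 011 → c = 10111, weight = 4.
  m = 111 → c = 11110, weight = 4.
Tally weights:
  weight 0: 1 codewords.
  weight 2: 4 codewords.
  weight 4: 3 codewords.
Minimum distance d = smallest w > 0 with A_w > 0 = 2.
Sanity: Σ A_w = 8 = 2^3 = 8 ✓.


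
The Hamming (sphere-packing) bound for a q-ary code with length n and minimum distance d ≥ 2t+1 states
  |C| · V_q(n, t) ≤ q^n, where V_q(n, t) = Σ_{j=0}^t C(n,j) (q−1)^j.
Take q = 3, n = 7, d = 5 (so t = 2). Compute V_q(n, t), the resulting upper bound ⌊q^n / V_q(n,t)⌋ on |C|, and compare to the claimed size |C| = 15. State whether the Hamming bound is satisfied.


V_q(n, t) = 99, q^n = 2187, Hamming bound = 22, |C| = 15 ≤ bound (satisfied).

Step 1: Compute V_q(n, t) = Σ_{j=0}^2 C(n, j) (q−1)^j.
  j = 0: C(7,0)·(2)^0 = 1·1 = 1.
  j = 1: C(7,1)·(2)^1 = 7·2 = 14.
  j = 2: C(7,2)·(2)^2 = 21·4 = 84.
  V_q(n, t) = 1 + 14 + 84 = 99.
Step 2: q^n = 3^7 = 2187.
Step 3: Hamming bound ⌊q^n / V_q(n,t)⌋ = ⌊2187/99⌋ = 22.
Step 4: Compare |C| = 15 to 22: satisfied.
The claimed |C| lies below the Hamming bound.


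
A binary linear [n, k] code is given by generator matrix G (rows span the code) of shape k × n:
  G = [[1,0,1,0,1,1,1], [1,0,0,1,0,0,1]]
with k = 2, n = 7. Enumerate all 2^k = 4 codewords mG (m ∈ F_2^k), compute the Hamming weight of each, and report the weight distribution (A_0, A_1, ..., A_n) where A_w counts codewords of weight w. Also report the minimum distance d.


Weight distribution: A_0 = 1, A_3 = 1, A_4 = 1, A_5 = 1. Minimum distance d = 3.

Enumerate all 2^2 = 4 messages m ∈ F_2^2.
For each, compute codeword c = mG in F_2^7, then tally its weight.
  m = 00 → c = 0000000, weight = 0.
  m = 10 → c = 1010111, weight = 5.
  m = 01 → c = 1001001, weight = 3.
  m = 11 → c = 0011110, weight = 4.
Tally weights:
  weight 0: 1 codewords.
  weight 3: 1 codewords.
  weight 4: 1 codewords.
  weight 5: 1 codewords.
Minimum distance d = smallest w > 0 with A_w > 0 = 3.
Sanity: Σ A_w = 4 = 2^2 = 4 ✓.


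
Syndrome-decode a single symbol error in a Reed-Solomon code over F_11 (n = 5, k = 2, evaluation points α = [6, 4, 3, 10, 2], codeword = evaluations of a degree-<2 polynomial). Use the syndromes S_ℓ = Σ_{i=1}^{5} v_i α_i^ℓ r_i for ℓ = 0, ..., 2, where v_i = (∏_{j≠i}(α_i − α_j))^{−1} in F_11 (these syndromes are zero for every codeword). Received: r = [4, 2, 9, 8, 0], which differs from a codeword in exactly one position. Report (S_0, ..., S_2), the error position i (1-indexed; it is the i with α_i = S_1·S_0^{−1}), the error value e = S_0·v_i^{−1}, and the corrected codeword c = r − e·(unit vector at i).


S = (8, 2, 6), error at position 3, error magnitude e = 8, c = [4, 2, 1, 8, 0].

Step 1: column multipliers v_i = (∏_{j≠i}(α_i − α_j))^{−1} mod 11.
  i = 1 (α = 6): (6−4)(6−3)(6−10)(6−2) = 2·3·(−4)·4 = −96 ≡ 3, so v_1 = 3^{−1} = 4 (mod 11).
  i = 2 (α = 4): (4−6)(4−3)(4−10)(4−2) = (−2)·1·(−6)·2 = 24 ≡ 2, so v_2 = 2^{−1} = 6 (mod 11).
  i = 3 (α = 3): (3−6)(3−4)(3−10)(3−2) = (−3)·(−1)·(−7)·1 = −21 ≡ 1, so v_3 = 1^{−1} = 1 (mod 11).
  i = 4 (α = 10): (10−6)(10−4)(10−3)(10−2) = 4·6·7·8 = 1344 ≡ 2, so v_4 = 2^{−1} = 6 (mod 11).
  i = 5 (α = 2): (2−6)(2−4)(2−3)(2−10) = (−4)·(−2)·(−1)·(−8) = 64 ≡ 9, so v_5 = 9^{−1} = 5 (mod 11).
  v = [4, 6, 1, 6, 5].
Step 2: syndromes of r = [4, 2, 9, 8, 0] (all sums mod 11).
  S_0 = Σ v_i r_i = 4·4 + 6·2 + 1·9 + 6·8 + 5·0 = 85 ≡ 8.
  S_1 = Σ v_i α_i r_i = 4·6·4 + 6·4·2 + 1·3·9 + 6·10·8 + 5·2·0 = 651 ≡ 2.
  α_i^2 mod 11 = [3, 5, 9, 1, 4].
  S_2 = Σ v_i α_i^2 r_i = 4·3·4 + 6·5·2 + 1·9·9 + 6·1·8 + 5·4·0 = 237 ≡ 6.
  S = (8, 2, 6) ≠ 0, so r is not a codeword (an error is present).
Step 3: locate the error. For a single error e at position i, S_ℓ = v_i·e·α_i^ℓ, so α_err = S_1/S_0.
  S_0^{−1} = 8^{−1} = 7 (mod 11), so α_err = 2·7 = 14 ≡ 3 = α_3. Error position i = 3.
  Consistency check: S_2/S_1 = 6·6 = 36 ≡ 3 = α_err ✓ (single-error assumption holds).
Step 4: error magnitude e = S_0/v_3 = S_0·∏_{j≠3}(α_3 − α_j) = 8·1 = 8 ≡ 8 (mod 11).
Step 5: correct position 3: c_3 = r_3 − e = 9 − 8 ≡ 1 (mod 11). Hence c = [4, 2, 1, 8, 0].
  Check: interpolating c through the α_i gives m(x) = 9 + 1·x (degree < 2) with m(α_i) = c_i for every i, so c is indeed a codeword.


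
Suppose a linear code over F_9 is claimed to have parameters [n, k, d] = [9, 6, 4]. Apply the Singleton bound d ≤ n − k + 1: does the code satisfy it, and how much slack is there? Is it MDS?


Singleton RHS = n − k + 1 = 4, slack = 0, bound satisfied, MDS.

Singleton bound: d ≤ n − k + 1.
Here n = 9, k = 6, so n − k + 1 = 4.
Given d = 4, check d ≤ 4: YES.
Slack = (n − k + 1) − d = 0.
The code is MDS (slack = 0).
Description: the claimed parameters are [9, 6, 4]_9; such a code would be MDS (meets Singleton bound).


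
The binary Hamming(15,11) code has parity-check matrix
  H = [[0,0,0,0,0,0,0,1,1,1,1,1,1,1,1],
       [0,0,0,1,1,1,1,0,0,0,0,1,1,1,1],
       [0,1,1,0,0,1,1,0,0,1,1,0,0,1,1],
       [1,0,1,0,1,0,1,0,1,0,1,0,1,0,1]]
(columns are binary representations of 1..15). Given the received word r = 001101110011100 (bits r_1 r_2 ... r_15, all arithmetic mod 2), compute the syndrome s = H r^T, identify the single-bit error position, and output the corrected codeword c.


s = (0, 1, 0, 0)^T, error position = 4, corrected codeword c = 001001110011100

Compute s = H r^T mod 2 one row at a time:
  s_1 = 1 + 0 + 0 + 1 + 1 + 1 + 0 + 0 = 4 ≡ 0 (mod 2).
  s_2 = 1 + 0 + 1 + 1 + 1 + 1 + 0 + 0 = 5 ≡ 1 (mod 2).
  s_3 = 0 + 1 + 1 + 1 + 0 + 1 + 0 + 0 = 4 ≡ 0 (mod 2).
  s_4 = 0 + 1 + 0 + 1 + 0 + 1 + 1 + 0 = 4 ≡ 0 (mod 2).
s = (0, 1, 0, 0)^T — this equals column 4 of H (binary 0100), so error is at position 4.
Correct: flip bit 4 of r = 001101110011100 to get c = 001001110011100.


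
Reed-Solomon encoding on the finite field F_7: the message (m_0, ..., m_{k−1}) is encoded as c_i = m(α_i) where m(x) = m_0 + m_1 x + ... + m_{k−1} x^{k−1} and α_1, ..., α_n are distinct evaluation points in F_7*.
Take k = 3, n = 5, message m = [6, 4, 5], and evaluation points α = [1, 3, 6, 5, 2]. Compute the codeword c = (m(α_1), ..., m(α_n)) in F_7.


c = [1, 0, 0, 4, 6]

Message polynomial: m(x) = 6 + 4·x + 5·x^2 (mod 7).
For each evaluation point α_i, compute m(α_i) mod 7:
  α_1 = 1: Horner steps 5 → 2 → 1, so m(1) = 1.
  α_2 = 3: Horner steps 5 → 5 → 0, so m(3) = 0.
  α_3 = 6: Horner steps 5 → 6 → 0, so m(6) = 0.
  α_4 = 5: Horner steps 5 → 1 → 4, so m(5) = 4.
  α_5 = 2: Horner steps 5 → 0 → 6, so m(2) = 6.
Codeword c = [1, 0, 0, 4, 6] ∈ F_7^5.


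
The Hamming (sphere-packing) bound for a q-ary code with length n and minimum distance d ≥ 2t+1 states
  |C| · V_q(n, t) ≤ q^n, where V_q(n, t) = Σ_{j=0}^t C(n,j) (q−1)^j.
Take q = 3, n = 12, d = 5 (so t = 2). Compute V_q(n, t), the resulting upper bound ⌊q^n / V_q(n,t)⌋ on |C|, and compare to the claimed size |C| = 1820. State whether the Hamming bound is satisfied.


V_q(n, t) = 289, q^n = 531441, Hamming bound = 1838, |C| = 1820 ≤ bound (satisfied).

Step 1: Compute V_q(n, t) = Σ_{j=0}^2 C(n, j) (q−1)^j.
  j = 0: C(12,0)·(2)^0 = 1·1 = 1.
  j = 1: C(12,1)·(2)^1 = 12·2 = 24.
  j = 2: C(12,2)·(2)^2 = 66·4 = 264.
  V_q(n, t) = 1 + 24 + 264 = 289.
Step 2: q^n = 3^12 = 531441.
Step 3: Hamming bound ⌊q^n / V_q(n,t)⌋ = ⌊531441/289⌋ = 1838.
Step 4: Compare |C| = 1820 to 1838: satisfied.
The claimed |C| lies below the Hamming bound.


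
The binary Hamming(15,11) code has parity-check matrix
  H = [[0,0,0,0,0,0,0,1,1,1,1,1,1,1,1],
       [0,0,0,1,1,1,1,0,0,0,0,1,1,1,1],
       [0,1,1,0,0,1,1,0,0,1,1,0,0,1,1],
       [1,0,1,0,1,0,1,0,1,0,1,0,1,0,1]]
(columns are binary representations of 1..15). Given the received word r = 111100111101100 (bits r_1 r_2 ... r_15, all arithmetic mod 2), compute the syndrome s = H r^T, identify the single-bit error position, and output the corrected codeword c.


s = (1, 0, 0, 1)^T, error position = 9, corrected codeword c = 111100110101100

Compute s = H r^T mod 2 one row at a time:
  s_1 = 1 + 1 + 1 + 0 + 1 + 1 + 0 + 0 = 5 ≡ 1 (mod 2).
  s_2 = 1 + 0 + 0 + 1 + 1 + 1 + 0 + 0 = 4 ≡ 0 (mod 2).
  s_3 = 1 + 1 + 0 + 1 + 1 + 0 + 0 + 0 = 4 ≡ 0 (mod 2).
  s_4 = 1 + 1 + 0 + 1 + 1 + 0 + 1 + 0 = 5 ≡ 1 (mod 2).
s = (1, 0, 0, 1)^T — this equals column 9 of H (binary 1001), so error is at position 9.
Correct: flip bit 9 of r = 111100111101100 to get c = 111100110101100.


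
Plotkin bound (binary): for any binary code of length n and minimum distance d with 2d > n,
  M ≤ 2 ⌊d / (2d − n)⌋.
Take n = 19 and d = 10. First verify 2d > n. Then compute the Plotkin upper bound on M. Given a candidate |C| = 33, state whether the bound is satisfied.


Plotkin bound M ≤ 20; given |C| = 33 > bound (violated).

Check applicability: 2d = 20, n = 19.
2d − n = 1 > 0, so Plotkin applies.
Compute d/(2d−n) = 10/1 ≈ 10.0000.
⌊d/(2d−n)⌋ = 10.
Plotkin bound: M ≤ 2·10 = 20.
Given |C| = 33, check: VIOLATED.
This |C| is above the Plotkin bound, so no binary code with n = 19, d = 10 and 33 codewords exists.


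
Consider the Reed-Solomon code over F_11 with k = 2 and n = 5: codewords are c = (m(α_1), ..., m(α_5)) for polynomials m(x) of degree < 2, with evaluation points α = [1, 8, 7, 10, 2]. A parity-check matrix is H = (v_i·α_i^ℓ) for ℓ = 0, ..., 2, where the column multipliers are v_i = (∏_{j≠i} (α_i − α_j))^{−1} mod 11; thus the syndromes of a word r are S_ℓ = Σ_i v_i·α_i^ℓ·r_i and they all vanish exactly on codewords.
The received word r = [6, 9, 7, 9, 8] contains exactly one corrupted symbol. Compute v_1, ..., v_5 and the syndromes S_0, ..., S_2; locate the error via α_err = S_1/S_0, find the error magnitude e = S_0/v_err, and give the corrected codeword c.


S = (6, 5, 6), error at position 4, error magnitude e = 7, c = [6, 9, 7, 2, 8].

Step 1: column multipliers v_i = (∏_{j≠i}(α_i − α_j))^{−1} mod 11.
  i = 1 (α = 1): (1−8)(1−7)(1−10)(1−2) = (−7)·(−6)·(−9)·(−1) = 378 ≡ 4, so v_1 = 4^{−1} = 3 (mod 11).
  i = 2 (α = 8): (8−1)(8−7)(8−10)(8−2) = 7·1·(−2)·6 = −84 ≡ 4, so v_2 = 4^{−1} = 3 (mod 11).
  i = 3 (α = 7): (7−1)(7−8)(7−10)(7−2) = 6·(−1)·(−3)·5 = 90 ≡ 2, so v_3 = 2^{−1} = 6 (mod 11).
  i = 4 (α = 10): (10−1)(10−8)(10−7)(10−2) = 9·2·3·8 = 432 ≡ 3, so v_4 = 3^{−1} = 4 (mod 11).
  i = 5 (α = 2): (2−1)(2−8)(2−7)(2−10) = 1·(−6)·(−5)·(−8) = −240 ≡ 2, so v_5 = 2^{−1} = 6 (mod 11).
  v = [3, 3, 6, 4, 6].
Step 2: syndromes of r = [6, 9, 7, 9, 8] (all sums mod 11).
  S_0 = Σ v_i r_i = 3·6 + 3·9 + 6·7 + 4·9 + 6·8 = 171 ≡ 6.
  S_1 = Σ v_i α_i r_i = 3·1·6 + 3·8·9 + 6·7·7 + 4·10·9 + 6·2·8 = 984 ≡ 5.
  α_i^2 mod 11 = [1, 9, 5, 1, 4].
  S_2 = Σ v_i α_i^2 r_i = 3·1·6 + 3·9·9 + 6·5·7 + 4·1·9 + 6·4·8 = 699 ≡ 6.
  S = (6, 5, 6) ≠ 0, so r is not a codeword (an error is present).
Step 3: locate the error. For a single error e at position i, S_ℓ = v_i·e·α_i^ℓ, so α_err = S_1/S_0.
  S_0^{−1} = 6^{−1} = 2 (mod 11), so α_err = 5·2 = 10 ≡ 10 = α_4. Error position i = 4.
  Consistency check: S_2/S_1 = 6·9 = 54 ≡ 10 = α_err ✓ (single-error assumption holds).
Step 4: error magnitude e = S_0/v_4 = S_0·∏_{j≠4}(α_4 − α_j) = 6·3 = 18 ≡ 7 (mod 11).
Step 5: correct position 4: c_4 = r_4 − e = 9 − 7 ≡ 2 (mod 11). Hence c = [6, 9, 7, 2, 8].
  Check: interpolating c through the α_i gives m(x) = 4 + 2·x (degree < 2) with m(α_i) = c_i for every i, so c is indeed a codeword.


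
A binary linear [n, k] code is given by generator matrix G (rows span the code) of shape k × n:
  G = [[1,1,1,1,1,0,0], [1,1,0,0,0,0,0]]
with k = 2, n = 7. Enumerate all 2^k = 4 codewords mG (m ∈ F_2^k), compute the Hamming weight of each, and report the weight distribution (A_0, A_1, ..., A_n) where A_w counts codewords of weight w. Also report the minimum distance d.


Weight distribution: A_0 = 1, A_2 = 1, A_3 = 1, A_5 = 1. Minimum distance d = 2.

Enumerate all 2^2 = 4 messages m ∈ F_2^2.
For each, compute codeword c = mG in F_2^7, then tally its weight.
  m = 00 → c = 0000000, weight = 0.
  m = 10 → c = 1111100, weight = 5.
  m = 01 → c = 1100000, weight = 2.
  m = 11 → c = 0011100, weight = 3.
Tally weights:
  weight 0: 1 codewords.
  weight 2: 1 codewords.
  weight 3: 1 codewords.
  weight 5: 1 codewords.
Minimum distance d = smallest w > 0 with A_w > 0 = 2.
Sanity: Σ A_w = 4 = 2^2 = 4 ✓.


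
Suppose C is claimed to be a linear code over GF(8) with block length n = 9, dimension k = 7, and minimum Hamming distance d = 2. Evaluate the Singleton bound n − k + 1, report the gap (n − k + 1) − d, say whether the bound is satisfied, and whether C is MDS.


Singleton RHS = n − k + 1 = 3, slack = 1, bound satisfied, not MDS.

Singleton bound: d ≤ n − k + 1.
Here n = 9, k = 7, so n − k + 1 = 3.
Given d = 2, check d ≤ 3: YES.
Slack = (n − k + 1) − d = 1.
The code is NOT MDS (slack = 1 > 0).
Description: the claimed parameters are [9, 7, 2]_8; such a code would be non-MDS.


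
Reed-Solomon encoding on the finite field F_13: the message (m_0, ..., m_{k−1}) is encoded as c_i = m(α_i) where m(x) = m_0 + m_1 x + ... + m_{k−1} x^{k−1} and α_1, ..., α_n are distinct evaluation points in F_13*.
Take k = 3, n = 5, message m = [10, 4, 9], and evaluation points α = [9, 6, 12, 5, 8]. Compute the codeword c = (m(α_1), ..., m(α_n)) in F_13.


c = [8, 7, 2, 8, 7]

Message polynomial: m(x) = 10 + 4·x + 9·x^2 (mod 13).
For each evaluation point α_i, compute m(α_i) mod 13:
  α_1 = 9: Horner steps 9 → 7 → 8, so m(9) = 8.
  α_2 = 6: Horner steps 9 → 6 → 7, so m(6) = 7.
  α_3 = 12: Horner steps 9 → 8 → 2, so m(12) = 2.
  α_4 = 5: Horner steps 9 → 10 → 8, so m(5) = 8.
  α_5 = 8: Horner steps 9 → 11 → 7, so m(8) = 7.
Codeword c = [8, 7, 2, 8, 7] ∈ F_13^5.


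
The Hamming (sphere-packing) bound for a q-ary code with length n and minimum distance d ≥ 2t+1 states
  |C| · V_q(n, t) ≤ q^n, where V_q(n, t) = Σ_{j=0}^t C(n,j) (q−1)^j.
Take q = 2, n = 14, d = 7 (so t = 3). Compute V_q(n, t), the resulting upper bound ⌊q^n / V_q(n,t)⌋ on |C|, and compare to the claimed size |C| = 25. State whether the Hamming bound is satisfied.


V_q(n, t) = 470, q^n = 16384, Hamming bound = 34, |C| = 25 ≤ bound (satisfied).

Step 1: Compute V_q(n, t) = Σ_{j=0}^3 C(n, j) (q−1)^j.
  j = 0: C(14,0)·(1)^0 = 1·1 = 1.
  j = 1: C(14,1)·(1)^1 = 14·1 = 14.
  j = 2: C(14,2)·(1)^2 = 91·1 = 91.
  j = 3: C(14,3)·(1)^3 = 364·1 = 364.
  V_q(n, t) = 1 + 14 + 91 + 364 = 470.
Step 2: q^n = 2^14 = 16384.
Step 3: Hamming bound ⌊q^n / V_q(n,t)⌋ = ⌊16384/470⌋ = 34.
Step 4: Compare |C| = 25 to 34: satisfied.
The claimed |C| lies below the Hamming bound.


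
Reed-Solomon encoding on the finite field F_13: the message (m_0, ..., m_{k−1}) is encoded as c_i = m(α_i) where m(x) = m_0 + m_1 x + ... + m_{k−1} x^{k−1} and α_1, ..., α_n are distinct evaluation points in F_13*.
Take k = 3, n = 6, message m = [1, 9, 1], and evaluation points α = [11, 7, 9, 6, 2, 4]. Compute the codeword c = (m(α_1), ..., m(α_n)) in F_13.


c = [0, 9, 7, 0, 10, 1]

Message polynomial: m(x) = 1 + 9·x + 1·x^2 (mod 13).
For each evaluation point α_i, compute m(α_i) mod 13:
  α_1 = 11: Horner steps 1 → 7 → 0, so m(11) = 0.
  α_2 = 7: Horner steps 1 → 3 → 9, so m(7) = 9.
  α_3 = 9: Horner steps 1 → 5 → 7, so m(9) = 7.
  α_4 = 6: Horner steps 1 → 2 → 0, so m(6) = 0.
  α_5 = 2: Horner steps 1 → 11 → 10, so m(2) = 10.
  α_6 = 4: Horner steps 1 → 0 → 1, so m(4) = 1.
Codeword c = [0, 9, 7, 0, 10, 1] ∈ F_13^6.


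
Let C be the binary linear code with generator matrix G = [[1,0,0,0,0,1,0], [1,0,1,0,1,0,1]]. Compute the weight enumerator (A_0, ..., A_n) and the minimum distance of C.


Weight distribution: A_0 = 1, A_2 = 1, A_4 = 2. Minimum distance d = 2.

Enumerate all 2^2 = 4 messages m ∈ F_2^2.
For each, compute codeword c = mG in F_2^7, then tally its weight.
  m = 00 → c = 0000000, weight = 0.
  m = 10 → c = 1000010, weight = 2.
  m = 01 → c = 1010101, weight = 4.
  m = 11 → c = 0010111, weight = 4.
Tally weights:
  weight 0: 1 codewords.
  weight 2: 1 codewords.
  weight 4: 2 codewords.
Minimum distance d = smallest w > 0 with A_w > 0 = 2.
Sanity: Σ A_w = 4 = 2^2 = 4 ✓.


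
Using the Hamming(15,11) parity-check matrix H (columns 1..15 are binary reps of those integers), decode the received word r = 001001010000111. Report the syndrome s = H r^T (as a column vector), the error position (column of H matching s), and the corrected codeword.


s = (0, 0, 0, 1)^T, error position = 1, corrected codeword c = 101001010000111

Compute s = H r^T mod 2 one row at a time:
  s_1 = 1 + 0 + 0 + 0 + 0 + 1 + 1 + 1 = 4 ≡ 0 (mod 2).
  s_2 = 0 + 0 + 1 + 0 + 0 + 1 + 1 + 1 = 4 ≡ 0 (mod 2).
  s_3 = 0 + 1 + 1 + 0 + 0 + 0 + 1 + 1 = 4 ≡ 0 (mod 2).
  s_4 = 0 + 1 + 0 + 0 + 0 + 0 + 1 + 1 = 3 ≡ 1 (mod 2).
s = (0, 0, 0, 1)^T — this equals column 1 of H (binary 0001), so error is at position 1.
Correct: flip bit 1 of r = 001001010000111 to get c = 101001010000111.


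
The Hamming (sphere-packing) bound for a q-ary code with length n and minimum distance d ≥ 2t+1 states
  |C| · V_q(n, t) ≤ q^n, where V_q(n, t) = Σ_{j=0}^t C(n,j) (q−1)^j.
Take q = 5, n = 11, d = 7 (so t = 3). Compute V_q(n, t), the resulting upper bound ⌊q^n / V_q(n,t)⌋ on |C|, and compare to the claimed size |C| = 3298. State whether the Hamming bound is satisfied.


V_q(n, t) = 11485, q^n = 48828125, Hamming bound = 4251, |C| = 3298 ≤ bound (satisfied).

Step 1: Compute V_q(n, t) = Σ_{j=0}^3 C(n, j) (q−1)^j.
  j = 0: C(11,0)·(4)^0 = 1·1 = 1.
  j = 1: C(11,1)·(4)^1 = 11·4 = 44.
  j = 2: C(11,2)·(4)^2 = 55·16 = 880.
  j = 3: C(11,3)·(4)^3 = 165·64 = 10560.
  V_q(n, t) = 1 + 44 + 880 + 10560 = 11485.
Step 2: q^n = 5^11 = 48828125.
Step 3: Hamming bound ⌊q^n / V_q(n,t)⌋ = ⌊48828125/11485⌋ = 4251.
Step 4: Compare |C| = 3298 to 4251: satisfied.
The claimed |C| lies below the Hamming bound.


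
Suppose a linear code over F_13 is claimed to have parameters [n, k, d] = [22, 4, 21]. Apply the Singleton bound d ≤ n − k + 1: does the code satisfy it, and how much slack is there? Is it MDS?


Singleton RHS = n − k + 1 = 19, slack = -2, bound violated (no such code; not MDS).

Singleton bound: d ≤ n − k + 1.
Here n = 22, k = 4, so n − k + 1 = 19.
Given d = 21, check d ≤ 19: NO.
Slack = (n − k + 1) − d = -2.
The slack is negative: d = 21 exceeds n − k + 1 = 19 by 2, so the Singleton bound is violated and no linear [22, 4, 21]_13 code can exist. In particular it is not MDS (MDS requires d = n − k + 1 exactly).
Description: the claimed parameters are [22, 4, 21]_13; such a code would be impossible (violates the Singleton bound).


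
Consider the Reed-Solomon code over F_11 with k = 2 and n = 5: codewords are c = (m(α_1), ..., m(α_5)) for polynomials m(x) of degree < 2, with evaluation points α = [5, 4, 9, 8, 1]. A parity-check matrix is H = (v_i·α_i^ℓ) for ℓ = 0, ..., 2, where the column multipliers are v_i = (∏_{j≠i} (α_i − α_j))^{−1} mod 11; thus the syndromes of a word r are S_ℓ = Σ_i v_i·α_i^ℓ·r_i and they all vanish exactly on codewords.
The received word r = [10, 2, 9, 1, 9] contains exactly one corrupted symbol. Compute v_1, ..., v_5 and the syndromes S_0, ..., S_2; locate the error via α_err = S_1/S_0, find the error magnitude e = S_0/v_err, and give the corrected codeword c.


S = (9, 9, 9), error at position 5, error magnitude e = 9, c = [10, 2, 9, 1, 0].

Step 1: column multipliers v_i = (∏_{j≠i}(α_i − α_j))^{−1} mod 11.
  i = 1 (α = 5): (5−4)(5−9)(5−8)(5−1) = 1·(−4)·(−3)·4 = 48 ≡ 4, so v_1 = 4^{−1} = 3 (mod 11).
  i = 2 (α = 4): (4−5)(4−9)(4−8)(4−1) = (−1)·(−5)·(−4)·3 = −60 ≡ 6, so v_2 = 6^{−1} = 2 (mod 11).
  i = 3 (α = 9): (9−5)(9−4)(9−8)(9−1) = 4·5·1·8 = 160 ≡ 6, so v_3 = 6^{−1} = 2 (mod 11).
  i = 4 (α = 8): (8−5)(8−4)(8−9)(8−1) = 3·4·(−1)·7 = −84 ≡ 4, so v_4 = 4^{−1} = 3 (mod 11).
  i = 5 (α = 1): (1−5)(1−4)(1−9)(1−8) = (−4)·(−3)·(−8)·(−7) = 672 ≡ 1, so v_5 = 1^{−1} = 1 (mod 11).
  v = [3, 2, 2, 3, 1].
Step 2: syndromes of r = [10, 2, 9, 1, 9] (all sums mod 11).
  S_0 = Σ v_i r_i = 3·10 + 2·2 + 2·9 + 3·1 + 1·9 = 64 ≡ 9.
  S_1 = Σ v_i α_i r_i = 3·5·10 + 2·4·2 + 2·9·9 + 3·8·1 + 1·1·9 = 361 ≡ 9.
  α_i^2 mod 11 = [3, 5, 4, 9, 1].
  S_2 = Σ v_i α_i^2 r_i = 3·3·10 + 2·5·2 + 2·4·9 + 3·9·1 + 1·1·9 = 218 ≡ 9.
  S = (9, 9, 9) ≠ 0, so r is not a codeword (an error is present).
Step 3: locate the error. For a single error e at position i, S_ℓ = v_i·e·α_i^ℓ, so α_err = S_1/S_0.
  S_0^{−1} = 9^{−1} = 5 (mod 11), so α_err = 9·5 = 45 ≡ 1 = α_5. Error position i = 5.
  Consistency check: S_2/S_1 = 9·5 = 45 ≡ 1 = α_err ✓ (single-error assumption holds).
Step 4: error magnitude e = S_0/v_5 = S_0·∏_{j≠5}(α_5 − α_j) = 9·1 = 9 ≡ 9 (mod 11).
Step 5: correct position 5: c_5 = r_5 − e = 9 − 9 ≡ 0 (mod 11). Hence c = [10, 2, 9, 1, 0].
  Check: interpolating c through the α_i gives m(x) = 3 + 8·x (degree < 2) with m(α_i) = c_i for every i, so c is indeed a codeword.


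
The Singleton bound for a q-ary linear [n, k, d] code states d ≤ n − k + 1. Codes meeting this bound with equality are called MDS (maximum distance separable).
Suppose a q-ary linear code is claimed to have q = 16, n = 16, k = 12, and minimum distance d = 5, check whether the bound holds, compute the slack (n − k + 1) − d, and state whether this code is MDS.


Singleton RHS = n − k + 1 = 5, slack = 0, bound satisfied, MDS.

Singleton bound: d ≤ n − k + 1.
Here n = 16, k = 12, so n − k + 1 = 5.
Given d = 5, check d ≤ 5: YES.
Slack = (n − k + 1) − d = 0.
The code is MDS (slack = 0).
Description: the claimed parameters are [16, 12, 5]_16; such a code would be MDS (meets Singleton bound).


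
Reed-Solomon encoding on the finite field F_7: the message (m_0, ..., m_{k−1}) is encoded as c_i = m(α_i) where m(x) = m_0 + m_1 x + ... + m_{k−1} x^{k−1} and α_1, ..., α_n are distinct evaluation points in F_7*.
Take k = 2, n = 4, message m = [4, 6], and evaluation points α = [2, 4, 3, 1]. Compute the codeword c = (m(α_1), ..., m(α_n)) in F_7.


c = [2, 0, 1, 3]

Message polynomial: m(x) = 4 + 6·x (mod 7).
For each evaluation point α_i, compute m(α_i) mod 7:
  α_1 = 2: Horner steps 6 → 2, so m(2) = 2.
  α_2 = 4: Horner steps 6 → 0, so m(4) = 0.
  α_3 = 3: Horner steps 6 → 1, so m(3) = 1.
  α_4 = 1: Horner steps 6 → 3, so m(1) = 3.
Codeword c = [2, 0, 1, 3] ∈ F_7^4.
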